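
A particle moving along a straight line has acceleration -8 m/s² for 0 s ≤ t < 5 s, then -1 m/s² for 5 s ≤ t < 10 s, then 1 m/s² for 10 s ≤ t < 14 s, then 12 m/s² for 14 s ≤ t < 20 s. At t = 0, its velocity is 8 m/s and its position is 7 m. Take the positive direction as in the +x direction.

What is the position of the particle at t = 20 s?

On each constant-a segment, Δv = aΔt and Δx = v₀Δt + ½aΔt²; chain segment to segment.
0–5 s: v starts 8 m/s; Δx = 8·5 + ½·-8·5² = -60 m; v ends -32 m/s.
5–10 s: v starts -32 m/s; Δx = -32·5 + ½·-1·5² = -172.5 m; v ends -37 m/s.
10–14 s: v starts -37 m/s; Δx = -37·4 + ½·1·4² = -140 m; v ends -33 m/s.
14–20 s: v starts -33 m/s; Δx = -33·6 + ½·12·6² = 18 m; v ends 39 m/s.
x(20) = 7 + Σ Δx = -347.5 m.

-347.5 m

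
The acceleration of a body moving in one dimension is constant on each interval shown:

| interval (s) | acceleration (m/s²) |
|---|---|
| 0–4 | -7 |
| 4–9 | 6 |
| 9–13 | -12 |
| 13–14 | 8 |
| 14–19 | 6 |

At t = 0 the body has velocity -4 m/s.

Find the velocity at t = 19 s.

Δv equals the area under the a-t graph; then v = v₀ + Δv.
0–4 s: -7 × 4 = -28 m/s
4–9 s: 6 × 5 = 30 m/s
9–13 s: -12 × 4 = -48 m/s
13–14 s: 8 × 1 = 8 m/s
14–19 s: 6 × 5 = 30 m/s
Δv = -8 m/s, so v(19) = -4 + (-8) = -12 m/s.

-12 m/s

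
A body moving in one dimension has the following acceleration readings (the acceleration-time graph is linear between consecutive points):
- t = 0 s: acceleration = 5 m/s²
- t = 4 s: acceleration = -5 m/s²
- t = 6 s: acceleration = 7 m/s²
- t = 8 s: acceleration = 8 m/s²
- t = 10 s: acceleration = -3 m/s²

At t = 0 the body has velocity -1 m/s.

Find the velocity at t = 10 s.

Δv equals the area under the a-t graph; then v = v₀ + Δv.
0–4 s: ½(5 + -5)(4) = 0 m/s
4–6 s: ½(-5 + 7)(2) = 2 m/s
6–8 s: ½(7 + 8)(2) = 15 m/s
8–10 s: ½(8 + -3)(2) = 5 m/s
Δv = 22 m/s, so v(10) = -1 + (22) = 21 m/s.

21 m/s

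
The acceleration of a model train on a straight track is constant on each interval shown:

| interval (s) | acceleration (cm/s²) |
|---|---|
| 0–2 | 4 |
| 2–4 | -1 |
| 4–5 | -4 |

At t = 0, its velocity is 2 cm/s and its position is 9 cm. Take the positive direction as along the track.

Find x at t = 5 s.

45 cm

On each constant-a segment, Δv = aΔt and Δx = v₀Δt + ½aΔt²; chain segment to segment.
0–2 s: v starts 2 cm/s; Δx = 2·2 + ½·4·2² = 12 cm; v ends 10 cm/s.
2–4 s: v starts 10 cm/s; Δx = 10·2 + ½·-1·2² = 18 cm; v ends 8 cm/s.
4–5 s: v starts 8 cm/s; Δx = 8·1 + ½·-4·1² = 6 cm; v ends 4 cm/s.
x(5) = 9 + Σ Δx = 45 cm.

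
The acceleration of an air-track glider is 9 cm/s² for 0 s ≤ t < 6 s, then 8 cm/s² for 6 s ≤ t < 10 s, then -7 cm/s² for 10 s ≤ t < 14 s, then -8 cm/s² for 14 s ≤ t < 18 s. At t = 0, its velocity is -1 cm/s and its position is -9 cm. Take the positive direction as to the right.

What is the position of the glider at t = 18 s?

On each constant-a segment, Δv = aΔt and Δx = v₀Δt + ½aΔt²; chain segment to segment.
0–6 s: v starts -1 cm/s; Δx = -1·6 + ½·9·6² = 156 cm; v ends 53 cm/s.
6–10 s: v starts 53 cm/s; Δx = 53·4 + ½·8·4² = 276 cm; v ends 85 cm/s.
10–14 s: v starts 85 cm/s; Δx = 85·4 + ½·-7·4² = 284 cm; v ends 57 cm/s.
14–18 s: v starts 57 cm/s; Δx = 57·4 + ½·-8·4² = 164 cm; v ends 25 cm/s.
x(18) = -9 + Σ Δx = 871 cm.

871 cm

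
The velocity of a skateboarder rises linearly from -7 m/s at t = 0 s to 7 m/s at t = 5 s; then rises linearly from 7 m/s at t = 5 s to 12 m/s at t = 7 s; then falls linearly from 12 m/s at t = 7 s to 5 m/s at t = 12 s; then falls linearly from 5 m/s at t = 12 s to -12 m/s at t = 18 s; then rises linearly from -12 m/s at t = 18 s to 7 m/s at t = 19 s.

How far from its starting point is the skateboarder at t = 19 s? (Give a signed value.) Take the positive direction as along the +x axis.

Net displacement equals the area under the velocity-time graph (areas below the axis count negative).
0–5 s: ½(-7 + 7)(5) = 0 m
5–7 s: ½(7 + 12)(2) = 19 m
7–12 s: ½(12 + 5)(5) = 42.5 m
12–18 s: ½(5 + -12)(6) = -21 m
18–19 s: ½(-12 + 7)(1) = -2.5 m
Net displacement = 38 m

38 m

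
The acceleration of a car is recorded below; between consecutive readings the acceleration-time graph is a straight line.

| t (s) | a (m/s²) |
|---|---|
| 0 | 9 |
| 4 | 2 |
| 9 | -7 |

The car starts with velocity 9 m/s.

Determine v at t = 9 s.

18.5 m/s

Δv equals the area under the a-t graph; then v = v₀ + Δv.
0–4 s: ½(9 + 2)(4) = 22 m/s
4–9 s: ½(2 + -7)(5) = -12.5 m/s
Δv = 9.5 m/s, so v(9) = 9 + (9.5) = 18.5 m/s.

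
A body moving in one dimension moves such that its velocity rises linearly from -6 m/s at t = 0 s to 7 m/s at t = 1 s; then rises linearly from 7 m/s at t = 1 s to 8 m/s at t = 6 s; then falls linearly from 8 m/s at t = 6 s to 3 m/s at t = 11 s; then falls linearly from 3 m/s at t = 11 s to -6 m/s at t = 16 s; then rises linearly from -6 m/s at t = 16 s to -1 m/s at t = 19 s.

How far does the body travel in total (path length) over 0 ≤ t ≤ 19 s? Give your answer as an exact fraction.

Distance (not displacement) is the total path length: add the absolute areas under v-t.
0–1 s: v = 0 at t = 6/13 s; triangle areas 18/13 + 49/26 = 85/26 m
1–6 s: |½(7 + 8)(5)| = 37.5 m
6–11 s: |½(8 + 3)(5)| = 27.5 m
11–16 s: v = 0 at t = 38/3 s; triangle areas 2.5 + 10 = 12.5 m
16–19 s: |½(-6 + -1)(3)| = 10.5 m
Total distance = 2373/26 m

2373/26 m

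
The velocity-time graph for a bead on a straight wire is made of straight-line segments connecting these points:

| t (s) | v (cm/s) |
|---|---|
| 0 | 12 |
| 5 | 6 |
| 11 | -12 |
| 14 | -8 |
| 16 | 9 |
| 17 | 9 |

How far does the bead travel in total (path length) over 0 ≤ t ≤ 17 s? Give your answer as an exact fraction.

Distance (not displacement) is the total path length: add the absolute areas under v-t.
0–5 s: |½(12 + 6)(5)| = 45 cm
5–11 s: v = 0 at t = 7 s; triangle areas 6 + 24 = 30 cm
11–14 s: |½(-12 + -8)(3)| = 30 cm
14–16 s: v = 0 at t = 254/17 s; triangle areas 64/17 + 81/17 = 145/17 cm
16–17 s: |9| × 1 = 9 cm
Total distance = 2083/17 cm

2083/17 cm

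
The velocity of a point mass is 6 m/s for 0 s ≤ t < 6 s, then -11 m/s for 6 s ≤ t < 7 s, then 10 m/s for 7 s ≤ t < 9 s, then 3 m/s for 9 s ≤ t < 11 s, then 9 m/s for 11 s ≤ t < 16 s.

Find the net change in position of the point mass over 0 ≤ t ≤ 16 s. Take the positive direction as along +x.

Net displacement equals the area under the velocity-time graph (areas below the axis count negative).
0–6 s: 6 × 6 = 36 m
6–7 s: -11 × 1 = -11 m
7–9 s: 10 × 2 = 20 m
9–11 s: 3 × 2 = 6 m
11–16 s: 9 × 5 = 45 m
Net displacement = 96 m

96 m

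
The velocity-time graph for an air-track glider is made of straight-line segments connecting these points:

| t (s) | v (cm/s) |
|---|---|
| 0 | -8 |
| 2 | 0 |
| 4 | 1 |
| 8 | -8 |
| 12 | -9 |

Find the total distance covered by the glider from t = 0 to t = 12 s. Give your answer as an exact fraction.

Total distance travelled is ∫|v| dt — sum the magnitudes of each area piece.
0–2 s: |½(-8 + 0)(2)| = 8 cm
2–4 s: |½(0 + 1)(2)| = 1 cm
4–8 s: v = 0 at t = 40/9 s; triangle areas 2/9 + 128/9 = 130/9 cm
8–12 s: |½(-8 + -9)(4)| = 34 cm
Total distance = 517/9 cm

517/9 cm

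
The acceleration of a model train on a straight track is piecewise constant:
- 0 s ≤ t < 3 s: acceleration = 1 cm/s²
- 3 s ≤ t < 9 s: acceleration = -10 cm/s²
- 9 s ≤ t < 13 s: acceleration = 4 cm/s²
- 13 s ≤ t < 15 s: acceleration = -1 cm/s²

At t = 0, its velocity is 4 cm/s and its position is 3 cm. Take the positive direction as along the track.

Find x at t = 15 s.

On each constant-a segment, Δv = aΔt and Δx = v₀Δt + ½aΔt²; chain segment to segment.
0–3 s: v starts 4 cm/s; Δx = 4·3 + ½·1·3² = 16.5 cm; v ends 7 cm/s.
3–9 s: v starts 7 cm/s; Δx = 7·6 + ½·-10·6² = -138 cm; v ends -53 cm/s.
9–13 s: v starts -53 cm/s; Δx = -53·4 + ½·4·4² = -180 cm; v ends -37 cm/s.
13–15 s: v starts -37 cm/s; Δx = -37·2 + ½·-1·2² = -76 cm; v ends -39 cm/s.
x(15) = 3 + Σ Δx = -374.5 cm.

-374.5 cm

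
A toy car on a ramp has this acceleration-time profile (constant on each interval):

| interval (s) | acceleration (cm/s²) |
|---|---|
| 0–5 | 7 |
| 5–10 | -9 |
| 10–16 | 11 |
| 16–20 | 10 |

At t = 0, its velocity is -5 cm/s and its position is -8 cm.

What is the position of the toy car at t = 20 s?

484 cm

On each constant-a segment, Δv = aΔt and Δx = v₀Δt + ½aΔt²; chain segment to segment.
0–5 s: v starts -5 cm/s; Δx = -5·5 + ½·7·5² = 62.5 cm; v ends 30 cm/s.
5–10 s: v starts 30 cm/s; Δx = 30·5 + ½·-9·5² = 37.5 cm; v ends -15 cm/s.
10–16 s: v starts -15 cm/s; Δx = -15·6 + ½·11·6² = 108 cm; v ends 51 cm/s.
16–20 s: v starts 51 cm/s; Δx = 51·4 + ½·10·4² = 284 cm; v ends 91 cm/s.
x(20) = -8 + Σ Δx = 484 cm.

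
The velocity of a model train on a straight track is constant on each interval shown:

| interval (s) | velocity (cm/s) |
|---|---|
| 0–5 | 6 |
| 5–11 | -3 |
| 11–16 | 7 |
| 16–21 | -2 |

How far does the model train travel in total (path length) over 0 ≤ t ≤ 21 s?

93 cm

Distance (not displacement) is the total path length: add the absolute areas under v-t.
0–5 s: |6| × 5 = 30 cm
5–11 s: |-3| × 6 = 18 cm
11–16 s: |7| × 5 = 35 cm
16–21 s: |-2| × 5 = 10 cm
Total distance = 93 cm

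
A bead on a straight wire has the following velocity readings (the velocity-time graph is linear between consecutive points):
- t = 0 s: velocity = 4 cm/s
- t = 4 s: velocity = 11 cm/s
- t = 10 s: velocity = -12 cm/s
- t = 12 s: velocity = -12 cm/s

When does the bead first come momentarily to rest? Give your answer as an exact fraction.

v changes sign on 4–10 s (from 11 to -12); the graph is linear there, so v = 0 at t = 4 + (-11)·(10 − 4)/(-12 − 11) = 158/23 s.

t = 158/23 s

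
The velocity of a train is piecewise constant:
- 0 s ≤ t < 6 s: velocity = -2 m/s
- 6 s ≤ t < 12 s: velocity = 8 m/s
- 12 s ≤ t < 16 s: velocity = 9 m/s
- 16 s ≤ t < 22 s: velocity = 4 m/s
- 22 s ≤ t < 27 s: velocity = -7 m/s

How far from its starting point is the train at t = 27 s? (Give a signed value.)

Net displacement equals the area under the velocity-time graph (areas below the axis count negative).
0–6 s: -2 × 6 = -12 m
6–12 s: 8 × 6 = 48 m
12–16 s: 9 × 4 = 36 m
16–22 s: 4 × 6 = 24 m
22–27 s: -7 × 5 = -35 m
Net displacement = 61 m

61 m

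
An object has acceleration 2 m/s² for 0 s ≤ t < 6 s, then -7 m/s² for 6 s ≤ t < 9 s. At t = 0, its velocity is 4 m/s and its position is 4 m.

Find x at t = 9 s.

On each constant-a segment, Δv = aΔt and Δx = v₀Δt + ½aΔt²; chain segment to segment.
0–6 s: v starts 4 m/s; Δx = 4·6 + ½·2·6² = 60 m; v ends 16 m/s.
6–9 s: v starts 16 m/s; Δx = 16·3 + ½·-7·3² = 16.5 m; v ends -5 m/s.
x(9) = 4 + Σ Δx = 80.5 m.

80.5 m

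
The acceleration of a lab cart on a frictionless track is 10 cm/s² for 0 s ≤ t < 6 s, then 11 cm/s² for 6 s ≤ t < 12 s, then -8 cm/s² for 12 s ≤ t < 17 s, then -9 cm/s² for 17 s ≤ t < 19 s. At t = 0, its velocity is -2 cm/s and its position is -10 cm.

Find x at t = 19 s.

On each constant-a segment, Δv = aΔt and Δx = v₀Δt + ½aΔt²; chain segment to segment.
0–6 s: v starts -2 cm/s; Δx = -2·6 + ½·10·6² = 168 cm; v ends 58 cm/s.
6–12 s: v starts 58 cm/s; Δx = 58·6 + ½·11·6² = 546 cm; v ends 124 cm/s.
12–17 s: v starts 124 cm/s; Δx = 124·5 + ½·-8·5² = 520 cm; v ends 84 cm/s.
17–19 s: v starts 84 cm/s; Δx = 84·2 + ½·-9·2² = 150 cm; v ends 66 cm/s.
x(19) = -10 + Σ Δx = 1374 cm.

1374 cm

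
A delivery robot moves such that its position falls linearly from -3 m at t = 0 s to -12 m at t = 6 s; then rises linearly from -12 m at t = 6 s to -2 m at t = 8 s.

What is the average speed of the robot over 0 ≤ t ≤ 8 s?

Average speed = (total path length)/(elapsed time); on a piecewise-linear x-t graph the path length is Σ|Δx|.
0–6 s: |Δx| = |-12 − -3| = 9 m
6–8 s: |Δx| = |-2 − -12| = 10 m
Total path = 19 m; average speed = 19/8 = 2.375 m/s.

2.375 m/s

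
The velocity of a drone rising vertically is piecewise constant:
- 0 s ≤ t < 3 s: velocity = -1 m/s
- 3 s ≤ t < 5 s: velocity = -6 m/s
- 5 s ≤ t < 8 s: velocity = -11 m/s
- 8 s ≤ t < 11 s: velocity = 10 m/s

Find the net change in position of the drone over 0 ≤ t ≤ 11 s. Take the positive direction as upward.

-18 m

Displacement is the signed area under the v-t curve.
0–3 s: -1 × 3 = -3 m
3–5 s: -6 × 2 = -12 m
5–8 s: -11 × 3 = -33 m
8–11 s: 10 × 3 = 30 m
Net displacement = -18 m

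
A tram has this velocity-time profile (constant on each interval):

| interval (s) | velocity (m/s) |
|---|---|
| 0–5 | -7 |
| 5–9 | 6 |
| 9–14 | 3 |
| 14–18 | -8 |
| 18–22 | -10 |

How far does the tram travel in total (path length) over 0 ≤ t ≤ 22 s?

Total distance travelled is ∫|v| dt — sum the magnitudes of each area piece.
0–5 s: |-7| × 5 = 35 m
5–9 s: |6| × 4 = 24 m
9–14 s: |3| × 5 = 15 m
14–18 s: |-8| × 4 = 32 m
18–22 s: |-10| × 4 = 40 m
Total distance = 146 m

146 m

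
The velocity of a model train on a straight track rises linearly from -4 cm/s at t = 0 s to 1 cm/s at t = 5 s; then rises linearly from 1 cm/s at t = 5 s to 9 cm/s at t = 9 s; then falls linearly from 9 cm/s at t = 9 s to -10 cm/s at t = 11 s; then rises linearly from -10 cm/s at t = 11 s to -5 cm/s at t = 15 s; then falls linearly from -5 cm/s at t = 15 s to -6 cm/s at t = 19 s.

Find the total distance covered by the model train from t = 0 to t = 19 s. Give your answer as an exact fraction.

Total distance travelled is ∫|v| dt — sum the magnitudes of each area piece.
0–5 s: v = 0 at t = 4 s; triangle areas 8 + 0.5 = 8.5 cm
5–9 s: |½(1 + 9)(4)| = 20 cm
9–11 s: v = 0 at t = 189/19 s; triangle areas 81/19 + 100/19 = 181/19 cm
11–15 s: |½(-10 + -5)(4)| = 30 cm
15–19 s: |½(-5 + -6)(4)| = 22 cm
Total distance = 3421/38 cm

3421/38 cm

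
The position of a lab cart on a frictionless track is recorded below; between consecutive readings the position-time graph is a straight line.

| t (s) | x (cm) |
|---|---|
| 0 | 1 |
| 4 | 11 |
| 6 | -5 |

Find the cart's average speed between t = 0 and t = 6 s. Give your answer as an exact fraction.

13/3 cm/s

Average speed = (total path length)/(elapsed time); on a piecewise-linear x-t graph the path length is Σ|Δx|.
0–4 s: |Δx| = |11 − 1| = 10 cm
4–6 s: |Δx| = |-5 − 11| = 16 cm
Total path = 26 cm; average speed = 26/6 = 13/3 cm/s.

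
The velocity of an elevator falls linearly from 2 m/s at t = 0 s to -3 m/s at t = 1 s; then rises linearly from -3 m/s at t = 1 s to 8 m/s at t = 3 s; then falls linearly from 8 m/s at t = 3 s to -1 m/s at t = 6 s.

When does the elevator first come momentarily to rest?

v changes sign on 0–1 s (from 2 to -3); the graph is linear there, so v = 0 at t = 0 + (-2)·(1 − 0)/(-3 − 2) = 0.4 s.

t = 0.4 s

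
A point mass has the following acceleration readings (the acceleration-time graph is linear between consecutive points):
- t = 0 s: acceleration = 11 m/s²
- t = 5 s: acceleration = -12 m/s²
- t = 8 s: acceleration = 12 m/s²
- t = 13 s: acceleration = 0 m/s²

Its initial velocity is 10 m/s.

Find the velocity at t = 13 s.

Δv equals the area under the a-t graph; then v = v₀ + Δv.
0–5 s: ½(11 + -12)(5) = -2.5 m/s
5–8 s: ½(-12 + 12)(3) = 0 m/s
8–13 s: ½(12 + 0)(5) = 30 m/s
Δv = 27.5 m/s, so v(13) = 10 + (27.5) = 37.5 m/s.

37.5 m/s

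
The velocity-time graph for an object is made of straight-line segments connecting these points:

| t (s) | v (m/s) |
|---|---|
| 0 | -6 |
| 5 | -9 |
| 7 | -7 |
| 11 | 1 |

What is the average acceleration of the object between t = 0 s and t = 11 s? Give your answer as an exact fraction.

Average acceleration = Δv/Δt = (1 − -6)/(11 − 0) = 7/11 m/s².

7/11 m/s²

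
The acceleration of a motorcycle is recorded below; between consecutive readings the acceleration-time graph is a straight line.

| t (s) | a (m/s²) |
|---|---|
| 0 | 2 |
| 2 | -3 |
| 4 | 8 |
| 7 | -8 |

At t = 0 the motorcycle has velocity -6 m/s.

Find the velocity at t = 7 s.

-2 m/s

Δv equals the area under the a-t graph; then v = v₀ + Δv.
0–2 s: ½(2 + -3)(2) = -1 m/s
2–4 s: ½(-3 + 8)(2) = 5 m/s
4–7 s: ½(8 + -8)(3) = 0 m/s
Δv = 4 m/s, so v(7) = -6 + (4) = -2 m/s.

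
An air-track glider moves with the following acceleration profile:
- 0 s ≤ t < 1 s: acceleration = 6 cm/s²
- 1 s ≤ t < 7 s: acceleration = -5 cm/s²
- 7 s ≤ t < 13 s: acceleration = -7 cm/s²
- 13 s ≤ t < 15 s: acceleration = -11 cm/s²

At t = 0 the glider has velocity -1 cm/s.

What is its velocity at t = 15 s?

-89 cm/s

Δv equals the area under the a-t graph; then v = v₀ + Δv.
0–1 s: 6 × 1 = 6 cm/s
1–7 s: -5 × 6 = -30 cm/s
7–13 s: -7 × 6 = -42 cm/s
13–15 s: -11 × 2 = -22 cm/s
Δv = -88 cm/s, so v(15) = -1 + (-88) = -89 cm/s.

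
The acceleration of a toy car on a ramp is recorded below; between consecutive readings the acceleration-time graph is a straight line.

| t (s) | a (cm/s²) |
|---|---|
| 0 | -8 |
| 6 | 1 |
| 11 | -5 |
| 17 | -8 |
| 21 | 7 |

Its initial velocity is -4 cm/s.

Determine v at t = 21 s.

-76 cm/s

Δv equals the area under the a-t graph; then v = v₀ + Δv.
0–6 s: ½(-8 + 1)(6) = -21 cm/s
6–11 s: ½(1 + -5)(5) = -10 cm/s
11–17 s: ½(-5 + -8)(6) = -39 cm/s
17–21 s: ½(-8 + 7)(4) = -2 cm/s
Δv = -72 cm/s, so v(21) = -4 + (-72) = -76 cm/s.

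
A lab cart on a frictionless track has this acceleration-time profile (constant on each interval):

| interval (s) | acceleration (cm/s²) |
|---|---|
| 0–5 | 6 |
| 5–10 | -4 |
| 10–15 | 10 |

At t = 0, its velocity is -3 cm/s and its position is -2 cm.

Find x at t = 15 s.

303 cm

On each constant-a segment, Δv = aΔt and Δx = v₀Δt + ½aΔt²; chain segment to segment.
0–5 s: v starts -3 cm/s; Δx = -3·5 + ½·6·5² = 60 cm; v ends 27 cm/s.
5–10 s: v starts 27 cm/s; Δx = 27·5 + ½·-4·5² = 85 cm; v ends 7 cm/s.
10–15 s: v starts 7 cm/s; Δx = 7·5 + ½·10·5² = 160 cm; v ends 57 cm/s.
x(15) = -2 + Σ Δx = 303 cm.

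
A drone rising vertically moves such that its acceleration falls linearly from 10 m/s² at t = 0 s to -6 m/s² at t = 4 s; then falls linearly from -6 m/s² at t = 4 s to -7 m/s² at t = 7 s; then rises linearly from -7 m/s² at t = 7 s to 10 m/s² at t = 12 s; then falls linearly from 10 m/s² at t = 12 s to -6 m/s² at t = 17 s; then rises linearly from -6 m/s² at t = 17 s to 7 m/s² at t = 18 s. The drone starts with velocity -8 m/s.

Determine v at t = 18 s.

-1.5 m/s

Δv equals the area under the a-t graph; then v = v₀ + Δv.
0–4 s: ½(10 + -6)(4) = 8 m/s
4–7 s: ½(-6 + -7)(3) = -19.5 m/s
7–12 s: ½(-7 + 10)(5) = 7.5 m/s
12–17 s: ½(10 + -6)(5) = 10 m/s
17–18 s: ½(-6 + 7)(1) = 0.5 m/s
Δv = 6.5 m/s, so v(18) = -8 + (6.5) = -1.5 m/s.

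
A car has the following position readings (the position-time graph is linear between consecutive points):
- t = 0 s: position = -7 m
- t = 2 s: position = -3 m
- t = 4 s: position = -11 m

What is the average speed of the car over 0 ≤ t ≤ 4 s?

Average speed = (total path length)/(elapsed time); on a piecewise-linear x-t graph the path length is Σ|Δx|.
0–2 s: |Δx| = |-3 − -7| = 4 m
2–4 s: |Δx| = |-11 − -3| = 8 m
Total path = 12 m; average speed = 12/4 = 3 m/s.

3 m/s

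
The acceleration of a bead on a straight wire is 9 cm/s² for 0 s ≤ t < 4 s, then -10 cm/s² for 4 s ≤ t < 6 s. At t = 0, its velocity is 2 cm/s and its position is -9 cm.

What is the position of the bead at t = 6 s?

On each constant-a segment, Δv = aΔt and Δx = v₀Δt + ½aΔt²; chain segment to segment.
0–4 s: v starts 2 cm/s; Δx = 2·4 + ½·9·4² = 80 cm; v ends 38 cm/s.
4–6 s: v starts 38 cm/s; Δx = 38·2 + ½·-10·2² = 56 cm; v ends 18 cm/s.
x(6) = -9 + Σ Δx = 127 cm.

127 cm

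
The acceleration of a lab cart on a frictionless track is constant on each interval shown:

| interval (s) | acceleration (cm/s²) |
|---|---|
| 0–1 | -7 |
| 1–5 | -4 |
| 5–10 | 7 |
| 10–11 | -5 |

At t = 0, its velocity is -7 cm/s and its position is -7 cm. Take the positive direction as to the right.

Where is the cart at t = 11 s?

On each constant-a segment, Δv = aΔt and Δx = v₀Δt + ½aΔt²; chain segment to segment.
0–1 s: v starts -7 cm/s; Δx = -7·1 + ½·-7·1² = -10.5 cm; v ends -14 cm/s.
1–5 s: v starts -14 cm/s; Δx = -14·4 + ½·-4·4² = -88 cm; v ends -30 cm/s.
5–10 s: v starts -30 cm/s; Δx = -30·5 + ½·7·5² = -62.5 cm; v ends 5 cm/s.
10–11 s: v starts 5 cm/s; Δx = 5·1 + ½·-5·1² = 2.5 cm; v ends 0 cm/s.
x(11) = -7 + Σ Δx = -165.5 cm.

-165.5 cm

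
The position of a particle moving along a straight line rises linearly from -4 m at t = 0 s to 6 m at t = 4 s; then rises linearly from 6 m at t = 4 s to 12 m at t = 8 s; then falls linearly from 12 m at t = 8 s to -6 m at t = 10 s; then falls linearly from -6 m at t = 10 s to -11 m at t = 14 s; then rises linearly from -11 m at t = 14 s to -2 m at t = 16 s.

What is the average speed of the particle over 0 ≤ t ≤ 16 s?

Average speed = (total path length)/(elapsed time); on a piecewise-linear x-t graph the path length is Σ|Δx|.
0–4 s: |Δx| = |6 − -4| = 10 m
4–8 s: |Δx| = |12 − 6| = 6 m
8–10 s: |Δx| = |-6 − 12| = 18 m
10–14 s: |Δx| = |-11 − -6| = 5 m
14–16 s: |Δx| = |-2 − -11| = 9 m
Total path = 48 m; average speed = 48/16 = 3 m/s.

3 m/s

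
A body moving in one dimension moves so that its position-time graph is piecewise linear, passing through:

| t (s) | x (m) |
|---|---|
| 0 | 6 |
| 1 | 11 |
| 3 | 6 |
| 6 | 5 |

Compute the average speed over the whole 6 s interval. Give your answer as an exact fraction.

Average speed = (total path length)/(elapsed time); on a piecewise-linear x-t graph the path length is Σ|Δx|.
0–1 s: |Δx| = |11 − 6| = 5 m
1–3 s: |Δx| = |6 − 11| = 5 m
3–6 s: |Δx| = |5 − 6| = 1 m
Total path = 11 m; average speed = 11/6 = 11/6 m/s.

11/6 m/s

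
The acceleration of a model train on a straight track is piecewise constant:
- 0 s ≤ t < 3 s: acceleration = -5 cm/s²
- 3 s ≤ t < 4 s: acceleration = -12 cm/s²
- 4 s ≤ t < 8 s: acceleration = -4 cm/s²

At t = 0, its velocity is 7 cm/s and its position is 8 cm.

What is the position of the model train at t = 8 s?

-119.5 cm

On each constant-a segment, Δv = aΔt and Δx = v₀Δt + ½aΔt²; chain segment to segment.
0–3 s: v starts 7 cm/s; Δx = 7·3 + ½·-5·3² = -1.5 cm; v ends -8 cm/s.
3–4 s: v starts -8 cm/s; Δx = -8·1 + ½·-12·1² = -14 cm; v ends -20 cm/s.
4–8 s: v starts -20 cm/s; Δx = -20·4 + ½·-4·4² = -112 cm; v ends -36 cm/s.
x(8) = 8 + Σ Δx = -119.5 cm.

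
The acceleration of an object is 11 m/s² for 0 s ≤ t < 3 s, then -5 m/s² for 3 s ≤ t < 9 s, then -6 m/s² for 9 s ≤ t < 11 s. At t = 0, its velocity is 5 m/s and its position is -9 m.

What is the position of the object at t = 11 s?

197.5 m

On each constant-a segment, Δv = aΔt and Δx = v₀Δt + ½aΔt²; chain segment to segment.
0–3 s: v starts 5 m/s; Δx = 5·3 + ½·11·3² = 64.5 m; v ends 38 m/s.
3–9 s: v starts 38 m/s; Δx = 38·6 + ½·-5·6² = 138 m; v ends 8 m/s.
9–11 s: v starts 8 m/s; Δx = 8·2 + ½·-6·2² = 4 m; v ends -4 m/s.
x(11) = -9 + Σ Δx = 197.5 m.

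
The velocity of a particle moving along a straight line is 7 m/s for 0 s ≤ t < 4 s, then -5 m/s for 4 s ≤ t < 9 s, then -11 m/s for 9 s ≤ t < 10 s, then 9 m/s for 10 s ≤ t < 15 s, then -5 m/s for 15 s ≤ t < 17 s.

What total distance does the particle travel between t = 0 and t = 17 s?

119 m

Distance (not displacement) is the total path length: add the absolute areas under v-t.
0–4 s: |7| × 4 = 28 m
4–9 s: |-5| × 5 = 25 m
9–10 s: |-11| × 1 = 11 m
10–15 s: |9| × 5 = 45 m
15–17 s: |-5| × 2 = 10 m
Total distance = 119 m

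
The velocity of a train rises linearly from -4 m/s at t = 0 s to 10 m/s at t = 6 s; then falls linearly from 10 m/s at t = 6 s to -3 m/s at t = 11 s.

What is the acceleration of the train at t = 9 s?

Acceleration is the slope of the v-t graph on 6–11 s: (-3 − 10)/(11 − 6) = -2.6 m/s².

-2.6 m/s²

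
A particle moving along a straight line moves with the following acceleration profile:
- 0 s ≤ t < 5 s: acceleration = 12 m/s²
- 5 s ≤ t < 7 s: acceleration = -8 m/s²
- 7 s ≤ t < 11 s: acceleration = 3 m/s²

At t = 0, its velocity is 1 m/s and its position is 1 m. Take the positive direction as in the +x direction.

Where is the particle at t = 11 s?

466 m

On each constant-a segment, Δv = aΔt and Δx = v₀Δt + ½aΔt²; chain segment to segment.
0–5 s: v starts 1 m/s; Δx = 1·5 + ½·12·5² = 155 m; v ends 61 m/s.
5–7 s: v starts 61 m/s; Δx = 61·2 + ½·-8·2² = 106 m; v ends 45 m/s.
7–11 s: v starts 45 m/s; Δx = 45·4 + ½·3·4² = 204 m; v ends 57 m/s.
x(11) = 1 + Σ Δx = 466 m.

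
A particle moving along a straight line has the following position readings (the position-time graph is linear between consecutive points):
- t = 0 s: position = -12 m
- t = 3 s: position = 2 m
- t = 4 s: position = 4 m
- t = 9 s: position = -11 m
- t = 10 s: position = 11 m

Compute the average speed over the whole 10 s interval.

Average speed = (total path length)/(elapsed time); on a piecewise-linear x-t graph the path length is Σ|Δx|.
0–3 s: |Δx| = |2 − -12| = 14 m
3–4 s: |Δx| = |4 − 2| = 2 m
4–9 s: |Δx| = |-11 − 4| = 15 m
9–10 s: |Δx| = |11 − -11| = 22 m
Total path = 53 m; average speed = 53/10 = 5.3 m/s.

5.3 m/s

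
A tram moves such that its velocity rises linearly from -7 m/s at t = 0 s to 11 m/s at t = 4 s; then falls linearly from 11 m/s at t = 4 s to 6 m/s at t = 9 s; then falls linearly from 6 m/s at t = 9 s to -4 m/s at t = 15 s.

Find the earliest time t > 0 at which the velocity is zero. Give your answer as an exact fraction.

t = 14/9 s

v changes sign on 0–4 s (from -7 to 11); the graph is linear there, so v = 0 at t = 0 + (7)·(4 − 0)/(11 − -7) = 14/9 s.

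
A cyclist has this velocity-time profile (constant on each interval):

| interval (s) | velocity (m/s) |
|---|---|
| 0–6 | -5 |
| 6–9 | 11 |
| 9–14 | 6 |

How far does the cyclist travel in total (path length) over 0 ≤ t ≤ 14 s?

93 m

Distance (not displacement) is the total path length: add the absolute areas under v-t.
0–6 s: |-5| × 6 = 30 m
6–9 s: |11| × 3 = 33 m
9–14 s: |6| × 5 = 30 m
Total distance = 93 m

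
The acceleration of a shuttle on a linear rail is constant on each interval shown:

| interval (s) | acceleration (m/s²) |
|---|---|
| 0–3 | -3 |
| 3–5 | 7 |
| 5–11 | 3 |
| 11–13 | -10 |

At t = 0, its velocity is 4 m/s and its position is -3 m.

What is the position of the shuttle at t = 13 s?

On each constant-a segment, Δv = aΔt and Δx = v₀Δt + ½aΔt²; chain segment to segment.
0–3 s: v starts 4 m/s; Δx = 4·3 + ½·-3·3² = -1.5 m; v ends -5 m/s.
3–5 s: v starts -5 m/s; Δx = -5·2 + ½·7·2² = 4 m; v ends 9 m/s.
5–11 s: v starts 9 m/s; Δx = 9·6 + ½·3·6² = 108 m; v ends 27 m/s.
11–13 s: v starts 27 m/s; Δx = 27·2 + ½·-10·2² = 34 m; v ends 7 m/s.
x(13) = -3 + Σ Δx = 141.5 m.

141.5 m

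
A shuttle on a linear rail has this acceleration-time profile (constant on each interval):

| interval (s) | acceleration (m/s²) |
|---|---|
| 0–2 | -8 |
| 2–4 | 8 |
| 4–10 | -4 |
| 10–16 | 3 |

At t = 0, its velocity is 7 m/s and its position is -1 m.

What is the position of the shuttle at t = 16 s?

-83 m

On each constant-a segment, Δv = aΔt and Δx = v₀Δt + ½aΔt²; chain segment to segment.
0–2 s: v starts 7 m/s; Δx = 7·2 + ½·-8·2² = -2 m; v ends -9 m/s.
2–4 s: v starts -9 m/s; Δx = -9·2 + ½·8·2² = -2 m; v ends 7 m/s.
4–10 s: v starts 7 m/s; Δx = 7·6 + ½·-4·6² = -30 m; v ends -17 m/s.
10–16 s: v starts -17 m/s; Δx = -17·6 + ½·3·6² = -48 m; v ends 1 m/s.
x(16) = -1 + Σ Δx = -83 m.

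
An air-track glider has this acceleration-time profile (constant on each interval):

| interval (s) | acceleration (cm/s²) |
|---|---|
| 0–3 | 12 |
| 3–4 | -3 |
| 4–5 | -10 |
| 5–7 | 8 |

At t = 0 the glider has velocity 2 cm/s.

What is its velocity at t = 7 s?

41 cm/s

Δv equals the area under the a-t graph; then v = v₀ + Δv.
0–3 s: 12 × 3 = 36 cm/s
3–4 s: -3 × 1 = -3 cm/s
4–5 s: -10 × 1 = -10 cm/s
5–7 s: 8 × 2 = 16 cm/s
Δv = 39 cm/s, so v(7) = 2 + (39) = 41 cm/s.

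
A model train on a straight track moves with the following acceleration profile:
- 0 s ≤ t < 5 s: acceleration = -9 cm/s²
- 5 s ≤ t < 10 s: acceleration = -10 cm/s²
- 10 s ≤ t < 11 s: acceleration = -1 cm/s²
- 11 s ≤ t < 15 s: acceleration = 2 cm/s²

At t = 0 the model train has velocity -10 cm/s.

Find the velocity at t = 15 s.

Δv equals the area under the a-t graph; then v = v₀ + Δv.
0–5 s: -9 × 5 = -45 cm/s
5–10 s: -10 × 5 = -50 cm/s
10–11 s: -1 × 1 = -1 cm/s
11–15 s: 2 × 4 = 8 cm/s
Δv = -88 cm/s, so v(15) = -10 + (-88) = -98 cm/s.

-98 cm/s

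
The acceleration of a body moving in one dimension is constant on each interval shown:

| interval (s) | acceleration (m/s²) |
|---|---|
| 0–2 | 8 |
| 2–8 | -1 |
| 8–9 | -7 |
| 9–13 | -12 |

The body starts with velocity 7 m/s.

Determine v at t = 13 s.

Δv equals the area under the a-t graph; then v = v₀ + Δv.
0–2 s: 8 × 2 = 16 m/s
2–8 s: -1 × 6 = -6 m/s
8–9 s: -7 × 1 = -7 m/s
9–13 s: -12 × 4 = -48 m/s
Δv = -45 m/s, so v(13) = 7 + (-45) = -38 m/s.

-38 m/s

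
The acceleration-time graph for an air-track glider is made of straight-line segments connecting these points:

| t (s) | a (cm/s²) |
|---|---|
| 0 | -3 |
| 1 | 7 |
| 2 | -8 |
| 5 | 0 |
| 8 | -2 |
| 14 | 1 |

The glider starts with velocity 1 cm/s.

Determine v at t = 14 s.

-15.5 cm/s

Δv equals the area under the a-t graph; then v = v₀ + Δv.
0–1 s: ½(-3 + 7)(1) = 2 cm/s
1–2 s: ½(7 + -8)(1) = -0.5 cm/s
2–5 s: ½(-8 + 0)(3) = -12 cm/s
5–8 s: ½(0 + -2)(3) = -3 cm/s
8–14 s: ½(-2 + 1)(6) = -3 cm/s
Δv = -16.5 cm/s, so v(14) = 1 + (-16.5) = -15.5 cm/s.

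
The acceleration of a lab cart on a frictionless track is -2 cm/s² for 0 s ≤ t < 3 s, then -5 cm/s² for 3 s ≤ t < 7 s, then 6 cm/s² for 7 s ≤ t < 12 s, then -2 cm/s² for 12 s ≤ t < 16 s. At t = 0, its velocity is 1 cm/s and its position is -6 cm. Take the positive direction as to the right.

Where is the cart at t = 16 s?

On each constant-a segment, Δv = aΔt and Δx = v₀Δt + ½aΔt²; chain segment to segment.
0–3 s: v starts 1 cm/s; Δx = 1·3 + ½·-2·3² = -6 cm; v ends -5 cm/s.
3–7 s: v starts -5 cm/s; Δx = -5·4 + ½·-5·4² = -60 cm; v ends -25 cm/s.
7–12 s: v starts -25 cm/s; Δx = -25·5 + ½·6·5² = -50 cm; v ends 5 cm/s.
12–16 s: v starts 5 cm/s; Δx = 5·4 + ½·-2·4² = 4 cm; v ends -3 cm/s.
x(16) = -6 + Σ Δx = -118 cm.

-118 cm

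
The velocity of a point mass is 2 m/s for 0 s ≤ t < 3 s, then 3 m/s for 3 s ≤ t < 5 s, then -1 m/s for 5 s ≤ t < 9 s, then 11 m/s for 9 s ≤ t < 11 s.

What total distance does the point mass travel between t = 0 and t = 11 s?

Total distance travelled is ∫|v| dt — sum the magnitudes of each area piece.
0–3 s: |2| × 3 = 6 m
3–5 s: |3| × 2 = 6 m
5–9 s: |-1| × 4 = 4 m
9–11 s: |11| × 2 = 22 m
Total distance = 38 m

38 m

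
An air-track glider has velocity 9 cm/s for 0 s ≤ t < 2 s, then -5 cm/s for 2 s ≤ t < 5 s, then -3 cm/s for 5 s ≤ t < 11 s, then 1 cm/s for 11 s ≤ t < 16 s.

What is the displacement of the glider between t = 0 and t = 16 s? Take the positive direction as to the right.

Displacement is the signed area under the v-t curve.
0–2 s: 9 × 2 = 18 cm
2–5 s: -5 × 3 = -15 cm
5–11 s: -3 × 6 = -18 cm
11–16 s: 1 × 5 = 5 cm
Net displacement = -10 cm

-10 cm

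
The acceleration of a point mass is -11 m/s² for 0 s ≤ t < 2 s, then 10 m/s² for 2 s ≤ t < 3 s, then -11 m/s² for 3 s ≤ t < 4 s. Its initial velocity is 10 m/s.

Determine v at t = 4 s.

-13 m/s

Δv equals the area under the a-t graph; then v = v₀ + Δv.
0–2 s: -11 × 2 = -22 m/s
2–3 s: 10 × 1 = 10 m/s
3–4 s: -11 × 1 = -11 m/s
Δv = -23 m/s, so v(4) = 10 + (-23) = -13 m/s.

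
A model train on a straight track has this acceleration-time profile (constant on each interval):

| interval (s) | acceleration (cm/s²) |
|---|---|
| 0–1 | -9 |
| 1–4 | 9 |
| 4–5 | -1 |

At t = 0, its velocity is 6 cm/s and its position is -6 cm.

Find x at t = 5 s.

On each constant-a segment, Δv = aΔt and Δx = v₀Δt + ½aΔt²; chain segment to segment.
0–1 s: v starts 6 cm/s; Δx = 6·1 + ½·-9·1² = 1.5 cm; v ends -3 cm/s.
1–4 s: v starts -3 cm/s; Δx = -3·3 + ½·9·3² = 31.5 cm; v ends 24 cm/s.
4–5 s: v starts 24 cm/s; Δx = 24·1 + ½·-1·1² = 23.5 cm; v ends 23 cm/s.
x(5) = -6 + Σ Δx = 50.5 cm.

50.5 cm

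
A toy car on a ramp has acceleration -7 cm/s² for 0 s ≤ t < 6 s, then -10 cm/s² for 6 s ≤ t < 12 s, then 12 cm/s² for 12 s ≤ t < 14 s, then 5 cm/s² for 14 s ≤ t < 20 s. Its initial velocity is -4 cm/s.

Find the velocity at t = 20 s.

Δv equals the area under the a-t graph; then v = v₀ + Δv.
0–6 s: -7 × 6 = -42 cm/s
6–12 s: -10 × 6 = -60 cm/s
12–14 s: 12 × 2 = 24 cm/s
14–20 s: 5 × 6 = 30 cm/s
Δv = -48 cm/s, so v(20) = -4 + (-48) = -52 cm/s.

-52 cm/s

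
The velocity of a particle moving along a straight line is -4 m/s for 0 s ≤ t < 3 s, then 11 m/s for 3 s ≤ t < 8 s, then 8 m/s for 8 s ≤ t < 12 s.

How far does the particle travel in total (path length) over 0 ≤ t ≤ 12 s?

Distance (not displacement) is the total path length: add the absolute areas under v-t.
0–3 s: |-4| × 3 = 12 m
3–8 s: |11| × 5 = 55 m
8–12 s: |8| × 4 = 32 m
Total distance = 99 m

99 m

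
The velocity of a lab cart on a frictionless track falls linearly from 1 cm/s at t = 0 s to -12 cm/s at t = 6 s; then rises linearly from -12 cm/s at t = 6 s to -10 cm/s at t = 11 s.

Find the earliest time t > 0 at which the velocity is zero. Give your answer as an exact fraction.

t = 6/13 s

v changes sign on 0–6 s (from 1 to -12); the graph is linear there, so v = 0 at t = 0 + (-1)·(6 − 0)/(-12 − 1) = 6/13 s.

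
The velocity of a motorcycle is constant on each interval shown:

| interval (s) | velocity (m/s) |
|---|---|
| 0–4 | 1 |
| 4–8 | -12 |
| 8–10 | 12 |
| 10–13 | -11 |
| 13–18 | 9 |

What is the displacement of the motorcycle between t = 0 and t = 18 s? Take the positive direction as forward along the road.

Net displacement equals the area under the velocity-time graph (areas below the axis count negative).
0–4 s: 1 × 4 = 4 m
4–8 s: -12 × 4 = -48 m
8–10 s: 12 × 2 = 24 m
10–13 s: -11 × 3 = -33 m
13–18 s: 9 × 5 = 45 m
Net displacement = -8 m

-8 m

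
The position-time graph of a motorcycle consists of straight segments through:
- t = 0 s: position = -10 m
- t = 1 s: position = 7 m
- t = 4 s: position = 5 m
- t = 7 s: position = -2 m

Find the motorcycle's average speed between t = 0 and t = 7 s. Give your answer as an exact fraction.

26/7 m/s

Average speed = (total path length)/(elapsed time); on a piecewise-linear x-t graph the path length is Σ|Δx|.
0–1 s: |Δx| = |7 − -10| = 17 m
1–4 s: |Δx| = |5 − 7| = 2 m
4–7 s: |Δx| = |-2 − 5| = 7 m
Total path = 26 m; average speed = 26/7 = 26/7 m/s.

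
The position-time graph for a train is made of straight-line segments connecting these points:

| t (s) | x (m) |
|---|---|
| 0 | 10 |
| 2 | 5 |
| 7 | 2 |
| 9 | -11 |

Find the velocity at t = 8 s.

Velocity is the slope of the x-t graph on 7–9 s: (-11 − 2)/(9 − 7) = -6.5 m/s.

-6.5 m/s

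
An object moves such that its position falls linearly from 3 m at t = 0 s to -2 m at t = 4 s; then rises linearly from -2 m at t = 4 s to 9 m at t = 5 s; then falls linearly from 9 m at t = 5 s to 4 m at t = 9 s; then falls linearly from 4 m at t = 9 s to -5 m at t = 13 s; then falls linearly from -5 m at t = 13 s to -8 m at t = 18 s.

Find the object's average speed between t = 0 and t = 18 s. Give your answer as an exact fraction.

Average speed = (total path length)/(elapsed time); on a piecewise-linear x-t graph the path length is Σ|Δx|.
0–4 s: |Δx| = |-2 − 3| = 5 m
4–5 s: |Δx| = |9 − -2| = 11 m
5–9 s: |Δx| = |4 − 9| = 5 m
9–13 s: |Δx| = |-5 − 4| = 9 m
13–18 s: |Δx| = |-8 − -5| = 3 m
Total path = 33 m; average speed = 33/18 = 11/6 m/s.

11/6 m/s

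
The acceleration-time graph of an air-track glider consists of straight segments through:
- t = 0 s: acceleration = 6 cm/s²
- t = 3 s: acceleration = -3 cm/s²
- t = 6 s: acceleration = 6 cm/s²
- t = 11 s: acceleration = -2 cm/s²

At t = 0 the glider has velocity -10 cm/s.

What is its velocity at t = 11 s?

Δv equals the area under the a-t graph; then v = v₀ + Δv.
0–3 s: ½(6 + -3)(3) = 4.5 cm/s
3–6 s: ½(-3 + 6)(3) = 4.5 cm/s
6–11 s: ½(6 + -2)(5) = 10 cm/s
Δv = 19 cm/s, so v(11) = -10 + (19) = 9 cm/s.

9 cm/s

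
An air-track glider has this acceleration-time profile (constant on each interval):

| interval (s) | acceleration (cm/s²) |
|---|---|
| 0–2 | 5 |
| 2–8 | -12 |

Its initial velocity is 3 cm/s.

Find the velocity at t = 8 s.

-59 cm/s

Δv equals the area under the a-t graph; then v = v₀ + Δv.
0–2 s: 5 × 2 = 10 cm/s
2–8 s: -12 × 6 = -72 cm/s
Δv = -62 cm/s, so v(8) = 3 + (-62) = -59 cm/s.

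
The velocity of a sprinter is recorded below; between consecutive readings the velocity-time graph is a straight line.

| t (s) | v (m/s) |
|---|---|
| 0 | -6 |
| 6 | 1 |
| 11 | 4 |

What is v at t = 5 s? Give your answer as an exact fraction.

On 0–6 s the graph is linear from -6 to 1 m/s: v(5) = -6 + (1 − -6)·(5 − 0)/(6 − 0) = -1/6 m/s.

-1/6 m/s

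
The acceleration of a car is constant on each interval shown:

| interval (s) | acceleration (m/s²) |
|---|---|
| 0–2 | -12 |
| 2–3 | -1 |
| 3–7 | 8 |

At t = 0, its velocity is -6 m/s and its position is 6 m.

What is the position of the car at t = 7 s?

On each constant-a segment, Δv = aΔt and Δx = v₀Δt + ½aΔt²; chain segment to segment.
0–2 s: v starts -6 m/s; Δx = -6·2 + ½·-12·2² = -36 m; v ends -30 m/s.
2–3 s: v starts -30 m/s; Δx = -30·1 + ½·-1·1² = -30.5 m; v ends -31 m/s.
3–7 s: v starts -31 m/s; Δx = -31·4 + ½·8·4² = -60 m; v ends 1 m/s.
x(7) = 6 + Σ Δx = -120.5 m.

-120.5 m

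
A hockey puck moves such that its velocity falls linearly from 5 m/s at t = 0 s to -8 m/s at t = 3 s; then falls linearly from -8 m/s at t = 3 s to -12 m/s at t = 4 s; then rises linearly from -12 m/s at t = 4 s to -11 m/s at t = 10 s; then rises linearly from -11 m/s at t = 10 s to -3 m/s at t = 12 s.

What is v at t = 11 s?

On 10–12 s the graph is linear from -11 to -3 m/s: v(11) = -11 + (-3 − -11)·(11 − 10)/(12 − 10) = -7 m/s.

-7 m/s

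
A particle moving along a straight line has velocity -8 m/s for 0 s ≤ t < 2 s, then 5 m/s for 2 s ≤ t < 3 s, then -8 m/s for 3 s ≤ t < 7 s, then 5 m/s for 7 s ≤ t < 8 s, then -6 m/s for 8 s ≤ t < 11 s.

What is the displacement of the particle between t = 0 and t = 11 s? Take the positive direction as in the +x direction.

-56 m

Displacement is the signed area under the v-t curve.
0–2 s: -8 × 2 = -16 m
2–3 s: 5 × 1 = 5 m
3–7 s: -8 × 4 = -32 m
7–8 s: 5 × 1 = 5 m
8–11 s: -6 × 3 = -18 m
Net displacement = -56 m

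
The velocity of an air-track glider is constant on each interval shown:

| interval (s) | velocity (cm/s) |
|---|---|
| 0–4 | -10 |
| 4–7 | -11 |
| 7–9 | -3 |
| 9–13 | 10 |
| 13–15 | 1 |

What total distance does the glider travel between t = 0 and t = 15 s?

121 cm

Distance (not displacement) is the total path length: add the absolute areas under v-t.
0–4 s: |-10| × 4 = 40 cm
4–7 s: |-11| × 3 = 33 cm
7–9 s: |-3| × 2 = 6 cm
9–13 s: |10| × 4 = 40 cm
13–15 s: |1| × 2 = 2 cm
Total distance = 121 cm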